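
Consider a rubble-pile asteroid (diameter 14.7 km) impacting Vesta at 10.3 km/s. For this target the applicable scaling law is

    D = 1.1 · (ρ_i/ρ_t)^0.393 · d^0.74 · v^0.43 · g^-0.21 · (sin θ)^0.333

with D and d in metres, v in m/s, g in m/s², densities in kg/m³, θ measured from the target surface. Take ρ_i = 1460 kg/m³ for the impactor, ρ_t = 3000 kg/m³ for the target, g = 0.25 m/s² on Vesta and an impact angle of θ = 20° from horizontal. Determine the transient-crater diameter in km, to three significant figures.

D ≈ 50.0 km

In SI units: d = 14700 m, v = 10300 m/s.
(ρ_i/ρ_t)^0.393 = (1460/3000)^0.393 = 0.7535
d^0.74 = 14700^0.74 = 1213
v^0.43 = 10300^0.43 = 53.15
g^-0.21 = 0.25^-0.21 = 1.338
(sin 20°)^0.333 = 0.3420^0.333 = 0.6996
D = 1.1 × 0.7535 × 1213 × 53.15 × 1.338 × 0.6996 = 50020 m
   = 50.02 km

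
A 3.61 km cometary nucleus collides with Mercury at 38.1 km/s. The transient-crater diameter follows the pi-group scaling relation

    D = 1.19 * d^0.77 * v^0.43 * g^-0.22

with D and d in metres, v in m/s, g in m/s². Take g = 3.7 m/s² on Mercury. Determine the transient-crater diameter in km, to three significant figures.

In SI units: d = 3610 m, v = 38100 m/s.
d^0.77 = 3610^0.77 = 548.6
v^0.43 = 38100^0.43 = 93.28
g^-0.22 = 3.7^-0.22 = 0.7499
D = 1.19 × 548.6 × 93.28 × 0.7499 = 45666 m
   = 45.67 km

D ≈ 45.7 km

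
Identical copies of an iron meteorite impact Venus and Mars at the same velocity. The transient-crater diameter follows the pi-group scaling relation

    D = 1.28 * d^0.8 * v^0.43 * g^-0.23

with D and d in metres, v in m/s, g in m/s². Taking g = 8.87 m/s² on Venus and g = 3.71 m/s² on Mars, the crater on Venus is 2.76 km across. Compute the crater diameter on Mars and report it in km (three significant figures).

All impactor-dependent factors cancel in the ratio, leaving D_Mars/D_Venus = (g_Mars/g_Venus)^-0.23.
(3.71/8.87)^-0.23 = 0.4183^-0.23 = 1.222
D_Mars = 1.222 × 2.76 km = 3.37 km

D ≈ 3.37 km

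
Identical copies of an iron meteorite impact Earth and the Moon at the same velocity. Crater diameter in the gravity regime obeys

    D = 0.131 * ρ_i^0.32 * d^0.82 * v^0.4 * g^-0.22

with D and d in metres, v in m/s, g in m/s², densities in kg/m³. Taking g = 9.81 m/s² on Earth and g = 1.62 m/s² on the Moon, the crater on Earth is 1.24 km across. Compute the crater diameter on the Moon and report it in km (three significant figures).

D ≈ 1.84 km

All impactor-dependent factors cancel in the ratio, leaving D_Moon/D_Earth = (g_Moon/g_Earth)^-0.22.
(1.62/9.81)^-0.22 = 0.1651^-0.22 = 1.486
D_Moon = 1.486 × 1.24 km = 1.84 km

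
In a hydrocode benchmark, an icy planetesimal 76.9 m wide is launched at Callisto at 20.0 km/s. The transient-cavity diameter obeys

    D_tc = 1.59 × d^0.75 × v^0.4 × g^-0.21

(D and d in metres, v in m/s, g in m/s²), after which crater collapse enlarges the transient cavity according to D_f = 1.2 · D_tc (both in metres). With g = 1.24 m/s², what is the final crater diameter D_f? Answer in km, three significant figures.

D_f ≈ 2.49 km

v = 20000 m/s.
d^0.75 = 76.9^0.75 = 25.97
v^0.4 = 20000^0.4 = 52.53
g^-0.21 = 1.24^-0.21 = 0.9558
D_tc = 1.59 × 25.97 × 52.53 × 0.9558 = 2073 m
D_f = 1.2 × 2073 = 2488 m
     = 2.488 km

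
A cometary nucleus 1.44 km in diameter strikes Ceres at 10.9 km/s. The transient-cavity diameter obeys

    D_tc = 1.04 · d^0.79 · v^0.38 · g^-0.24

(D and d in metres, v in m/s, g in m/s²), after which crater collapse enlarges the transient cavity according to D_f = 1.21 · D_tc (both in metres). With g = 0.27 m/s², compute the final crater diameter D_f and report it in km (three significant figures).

In SI: d = 1440 m, v = 10900 m/s.
d^0.79 = 1440^0.79 = 312.7
v^0.38 = 10900^0.38 = 34.22
g^-0.24 = 0.27^-0.24 = 1.369
D_tc = 1.04 × 312.7 × 34.22 × 1.369 = 15240 m
D_f = 1.21 × 15240 = 18440 m
     = 18.44 km

D_f ≈ 18.4 km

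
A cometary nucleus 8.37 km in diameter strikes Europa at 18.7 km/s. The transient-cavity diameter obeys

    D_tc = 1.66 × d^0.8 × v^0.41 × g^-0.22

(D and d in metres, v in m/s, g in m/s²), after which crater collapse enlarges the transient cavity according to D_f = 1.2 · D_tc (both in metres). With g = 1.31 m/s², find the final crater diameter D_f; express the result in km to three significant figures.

In SI: d = 8370 m, v = 18700 m/s.
d^0.8 = 8370^0.8 = 1375
v^0.41 = 18700^0.41 = 56.42
g^-0.22 = 1.31^-0.22 = 0.9423
D_tc = 1.66 × 1375 × 56.42 × 0.9423 = 1.213 × 10^5 m
D_f = 1.2 × 1.213 × 10^5 = 1.456 × 10^5 m
     = 145.6 km

D_f ≈ 146 km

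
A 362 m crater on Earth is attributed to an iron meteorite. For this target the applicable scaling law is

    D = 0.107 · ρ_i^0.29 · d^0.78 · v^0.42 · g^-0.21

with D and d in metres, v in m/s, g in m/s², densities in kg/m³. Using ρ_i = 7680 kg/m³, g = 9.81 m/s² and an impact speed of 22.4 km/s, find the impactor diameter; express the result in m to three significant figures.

Rearranging for d: d = [D / (0.107 · 7680^0.29 · 22400^0.42 · 9.81^-0.21)]^(1/0.78).
7680^0.29 = 13.39
22400^0.42 = 67.16
9.81^-0.21 = 0.6191
Denominator = 0.107 × 13.39 × 67.16 × 0.6191 = 59.57
D / 59.57 = 362 / 59.57 = 6.077
d = 6.077^(1/0.78) = 6.077^1.2821 = 10.11 m

d ≈ 10.1 m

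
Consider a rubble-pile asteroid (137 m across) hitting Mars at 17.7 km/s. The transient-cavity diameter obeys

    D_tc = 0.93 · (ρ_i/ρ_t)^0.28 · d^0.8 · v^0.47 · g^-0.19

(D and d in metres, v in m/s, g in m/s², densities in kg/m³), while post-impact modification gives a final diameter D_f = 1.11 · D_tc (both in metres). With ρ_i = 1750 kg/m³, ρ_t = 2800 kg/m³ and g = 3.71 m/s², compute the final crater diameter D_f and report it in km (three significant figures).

v = 17700 m/s.
(ρ_i/ρ_t)^0.28 = (1750/2800)^0.28 = 0.8767
d^0.8 = 137^0.8 = 51.21
v^0.47 = 17700^0.47 = 99.21
g^-0.19 = 3.71^-0.19 = 0.7795
D_tc = 0.93 × 0.8767 × 51.21 × 99.21 × 0.7795 = 3229 m
D_f = 1.11 × 3229 = 3584 m
     = 3.584 km

D_f ≈ 3.58 km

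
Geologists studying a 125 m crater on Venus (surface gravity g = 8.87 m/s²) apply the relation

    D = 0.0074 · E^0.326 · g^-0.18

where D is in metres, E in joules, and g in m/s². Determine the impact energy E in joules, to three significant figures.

E ≈ 3.10 × 10^13 J

Rearranging: E = [D / (0.0074 · g^-0.18)]^(1/0.326).
g^-0.18 = 8.87^-0.18 = 0.6751
D / (0.0074 × 0.6751) = 125 / (4.996 × 10^-3) = 2.502 × 10^4
E = (2.502 × 10^4)^3.0675 = 3.103 × 10^13 J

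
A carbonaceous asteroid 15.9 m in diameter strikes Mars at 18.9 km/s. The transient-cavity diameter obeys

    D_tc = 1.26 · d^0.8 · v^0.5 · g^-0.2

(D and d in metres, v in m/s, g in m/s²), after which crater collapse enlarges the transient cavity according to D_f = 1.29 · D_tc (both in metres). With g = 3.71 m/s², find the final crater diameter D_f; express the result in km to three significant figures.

v = 18900 m/s.
d^0.8 = 15.9^0.8 = 9.144
v^0.5 = 18900^0.5 = 137.5
g^-0.2 = 3.71^-0.2 = 0.7694
D_tc = 1.26 × 9.144 × 137.5 × 0.7694 = 1219 m
D_f = 1.29 × 1219 = 1573 m
     = 1.573 km

D_f ≈ 1.57 km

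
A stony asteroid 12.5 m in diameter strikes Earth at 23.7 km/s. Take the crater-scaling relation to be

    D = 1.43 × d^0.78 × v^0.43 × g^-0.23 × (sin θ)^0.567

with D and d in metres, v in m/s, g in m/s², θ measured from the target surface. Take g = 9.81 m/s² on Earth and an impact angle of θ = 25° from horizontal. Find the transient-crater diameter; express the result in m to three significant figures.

D ≈ 283 m

In SI units: v = 23700 m/s.
d^0.78 = 12.5^0.78 = 7.171
v^0.43 = 23700^0.43 = 76.06
g^-0.23 = 9.81^-0.23 = 0.5914
(sin 25°)^0.567 = 0.4226^0.567 = 0.6136
D = 1.43 × 7.171 × 76.06 × 0.5914 × 0.6136 = 283.0 m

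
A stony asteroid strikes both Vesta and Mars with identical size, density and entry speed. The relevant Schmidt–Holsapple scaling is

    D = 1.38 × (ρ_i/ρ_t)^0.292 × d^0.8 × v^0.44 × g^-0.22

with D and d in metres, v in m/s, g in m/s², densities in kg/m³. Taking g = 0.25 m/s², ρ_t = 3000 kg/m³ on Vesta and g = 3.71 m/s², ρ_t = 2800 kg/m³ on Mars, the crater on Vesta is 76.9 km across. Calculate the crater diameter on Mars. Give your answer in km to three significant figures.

D ≈ 43.3 km

The impactor-only factors (d, v, ρ_i) cancel in the ratio, leaving D_Mars/D_Vesta = (g_Mars/g_Vesta)^-0.22 · (ρ_t,Vesta/ρ_t,Mars)^0.292.
(3.71/0.25)^-0.22 = 14.84^-0.22 = 0.5524
(3000/2800)^0.292 = 1.071^0.292 = 1.020
Ratio = 0.5524 × 1.020 = 0.5634
D_Mars = 0.5634 × 76.9 km = 43.3 km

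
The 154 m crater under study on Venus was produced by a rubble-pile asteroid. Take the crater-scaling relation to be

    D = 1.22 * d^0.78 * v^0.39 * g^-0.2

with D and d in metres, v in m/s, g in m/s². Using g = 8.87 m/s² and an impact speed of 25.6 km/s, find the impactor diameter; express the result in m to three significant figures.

d ≈ 5.40 m

Rearranging for d: d = [D / (1.22 · 25600^0.39 · 8.87^-0.2)]^(1/0.78).
25600^0.39 = 52.39
8.87^-0.2 = 0.6463
Denominator = 1.22 × 52.39 × 0.6463 = 41.31
D / 41.31 = 154 / 41.31 = 3.728
d = 3.728^(1/0.78) = 3.728^1.2821 = 5.404 m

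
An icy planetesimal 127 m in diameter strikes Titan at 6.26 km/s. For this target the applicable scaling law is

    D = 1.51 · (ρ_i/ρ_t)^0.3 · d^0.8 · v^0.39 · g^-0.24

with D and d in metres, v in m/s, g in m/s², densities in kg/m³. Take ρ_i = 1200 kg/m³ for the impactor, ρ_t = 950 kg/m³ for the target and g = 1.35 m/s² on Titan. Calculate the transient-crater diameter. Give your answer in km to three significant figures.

D ≈ 2.20 km

In SI units: v = 6260 m/s.
(ρ_i/ρ_t)^0.3 = (1200/950)^0.3 = 1.073
d^0.8 = 127^0.8 = 48.20
v^0.39 = 6260^0.39 = 30.25
g^-0.24 = 1.35^-0.24 = 0.9305
D = 1.51 × 1.073 × 48.20 × 30.25 × 0.9305 = 2198 m
   = 2.198 km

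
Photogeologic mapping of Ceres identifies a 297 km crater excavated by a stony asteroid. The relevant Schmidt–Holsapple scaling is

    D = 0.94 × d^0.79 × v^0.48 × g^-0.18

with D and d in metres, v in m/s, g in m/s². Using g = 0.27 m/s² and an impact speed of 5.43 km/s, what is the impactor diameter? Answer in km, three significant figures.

Rearranging for d: d = [D / (0.94 · 5430^0.48 · 0.27^-0.18)]^(1/0.79).
D = 297000 m.
5430^0.48 = 62.04
0.27^-0.18 = 1.266
Denominator = 0.94 × 62.04 × 1.266 = 73.83
D / 73.83 = 297000 / 73.83 = 4023
d = 4023^(1/0.79) = 4023^1.2658 = 36529 m

d ≈ 36.5 km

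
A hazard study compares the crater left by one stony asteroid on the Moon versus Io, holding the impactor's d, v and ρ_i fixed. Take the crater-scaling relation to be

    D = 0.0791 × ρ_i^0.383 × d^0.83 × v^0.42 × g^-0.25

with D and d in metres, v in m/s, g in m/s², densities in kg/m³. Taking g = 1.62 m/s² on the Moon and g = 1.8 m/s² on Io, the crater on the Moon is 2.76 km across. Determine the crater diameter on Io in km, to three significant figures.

All impactor-dependent factors cancel in the ratio, leaving D_Io/D_Moon = (g_Io/g_Moon)^-0.25.
(1.8/1.62)^-0.25 = 1.111^-0.25 = 0.9740
D_Io = 0.9740 × 2.76 km = 2.69 km

D ≈ 2.69 km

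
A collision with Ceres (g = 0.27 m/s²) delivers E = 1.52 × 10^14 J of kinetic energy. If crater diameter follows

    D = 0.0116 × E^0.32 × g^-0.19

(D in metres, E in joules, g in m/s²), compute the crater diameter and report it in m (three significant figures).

D ≈ 514 m

E^0.32 = (1.52 × 10^14)^0.32 = 3.453 × 10^4
g^-0.19 = 0.27^-0.19 = 1.282
D = 0.0116 × 3.453 × 10^4 × 1.282 = 513.5 m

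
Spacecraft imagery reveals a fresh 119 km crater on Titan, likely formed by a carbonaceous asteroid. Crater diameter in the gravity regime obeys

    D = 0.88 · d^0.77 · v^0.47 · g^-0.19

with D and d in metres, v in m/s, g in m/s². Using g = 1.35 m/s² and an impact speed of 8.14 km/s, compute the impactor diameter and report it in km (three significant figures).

d ≈ 20.4 km

Rearranging for d: d = [D / (0.88 · 8140^0.47 · 1.35^-0.19)]^(1/0.77).
D = 119000 m.
8140^0.47 = 68.86
1.35^-0.19 = 0.9446
Denominator = 0.88 × 68.86 × 0.9446 = 57.24
D / 57.24 = 119000 / 57.24 = 2079
d = 2079^(1/0.77) = 2079^1.2987 = 20366 m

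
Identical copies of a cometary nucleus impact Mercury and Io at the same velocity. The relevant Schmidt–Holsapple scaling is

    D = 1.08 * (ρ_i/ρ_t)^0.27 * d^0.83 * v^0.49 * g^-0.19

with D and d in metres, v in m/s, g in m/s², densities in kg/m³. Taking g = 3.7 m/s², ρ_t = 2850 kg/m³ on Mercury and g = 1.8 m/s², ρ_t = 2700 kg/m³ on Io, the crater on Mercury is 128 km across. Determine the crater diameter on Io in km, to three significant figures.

D ≈ 149 km

The impactor-only factors (d, v, ρ_i) cancel in the ratio, leaving D_Io/D_Mercury = (g_Io/g_Mercury)^-0.19 · (ρ_t,Mercury/ρ_t,Io)^0.27.
(1.8/3.7)^-0.19 = 0.4865^-0.19 = 1.147
(2850/2700)^0.27 = 1.056^0.27 = 1.015
Ratio = 1.147 × 1.015 = 1.164
D_Io = 1.164 × 128 km = 149 km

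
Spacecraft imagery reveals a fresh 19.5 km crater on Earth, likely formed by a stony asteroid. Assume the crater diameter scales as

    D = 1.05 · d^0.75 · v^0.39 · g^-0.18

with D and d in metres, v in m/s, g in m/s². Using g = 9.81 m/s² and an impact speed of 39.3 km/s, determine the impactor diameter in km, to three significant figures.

Rearranging for d: d = [D / (1.05 · 39300^0.39 · 9.81^-0.18)]^(1/0.75).
D = 19500 m.
39300^0.39 = 61.92
9.81^-0.18 = 0.6630
Denominator = 1.05 × 61.92 × 0.6630 = 43.11
D / 43.11 = 19500 / 43.11 = 452.3
d = 452.3^(1/0.75) = 452.3^1.3333 = 3471 m

d ≈ 3.47 km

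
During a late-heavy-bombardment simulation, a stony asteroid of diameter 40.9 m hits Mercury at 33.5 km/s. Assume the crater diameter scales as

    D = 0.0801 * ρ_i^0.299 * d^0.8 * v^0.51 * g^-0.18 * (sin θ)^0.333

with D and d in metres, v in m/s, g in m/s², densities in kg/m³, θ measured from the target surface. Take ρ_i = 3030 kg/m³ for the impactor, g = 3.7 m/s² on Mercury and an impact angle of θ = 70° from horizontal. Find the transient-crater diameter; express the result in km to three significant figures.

D ≈ 2.69 km

In SI units: v = 33500 m/s.
ρ_i^0.299 = 3030^0.299 = 10.99
d^0.8 = 40.9^0.8 = 19.47
v^0.51 = 33500^0.51 = 203.1
g^-0.18 = 3.7^-0.18 = 0.7902
(sin 70°)^0.333 = 0.9397^0.333 = 0.9795
D = 0.0801 × 10.99 × 19.47 × 203.1 × 0.7902 × 0.9795 = 2694 m
   = 2.694 km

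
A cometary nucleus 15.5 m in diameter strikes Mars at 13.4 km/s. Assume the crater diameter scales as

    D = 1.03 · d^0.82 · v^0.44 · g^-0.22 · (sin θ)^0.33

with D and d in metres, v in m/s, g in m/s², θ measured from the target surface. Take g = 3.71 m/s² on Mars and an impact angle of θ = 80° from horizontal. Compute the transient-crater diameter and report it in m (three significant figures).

In SI units: v = 13400 m/s.
d^0.82 = 15.5^0.82 = 9.464
v^0.44 = 13400^0.44 = 65.45
g^-0.22 = 3.71^-0.22 = 0.7494
(sin 80°)^0.33 = 0.9848^0.33 = 0.9950
D = 1.03 × 9.464 × 65.45 × 0.7494 × 0.9950 = 475.7 m

D ≈ 476 m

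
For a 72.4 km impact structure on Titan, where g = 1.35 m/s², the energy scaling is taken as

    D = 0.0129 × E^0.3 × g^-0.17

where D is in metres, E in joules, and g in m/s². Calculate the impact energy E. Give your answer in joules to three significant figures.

E ≈ 3.72 × 10^22 J

Rearranging: E = [D / (0.0129 · g^-0.17)]^(1/0.3).
D = 72400 m.
g^-0.17 = 1.35^-0.17 = 0.9503
D / (0.0129 × 0.9503) = 72400 / (0.01226) = 5.905 × 10^6
E = (5.905 × 10^6)^3.3333 = 3.720 × 10^22 J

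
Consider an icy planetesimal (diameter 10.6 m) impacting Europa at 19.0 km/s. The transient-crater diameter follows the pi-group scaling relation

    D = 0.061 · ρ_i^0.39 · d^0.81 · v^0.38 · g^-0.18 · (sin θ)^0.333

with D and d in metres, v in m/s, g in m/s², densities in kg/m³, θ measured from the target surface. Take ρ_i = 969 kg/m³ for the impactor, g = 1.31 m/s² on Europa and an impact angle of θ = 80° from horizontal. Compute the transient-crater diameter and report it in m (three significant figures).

In SI units: v = 19000 m/s.
ρ_i^0.39 = 969^0.39 = 14.61
d^0.81 = 10.6^0.81 = 6.769
v^0.38 = 19000^0.38 = 42.26
g^-0.18 = 1.31^-0.18 = 0.9526
(sin 80°)^0.333 = 0.9848^0.333 = 0.9949
D = 0.061 × 14.61 × 6.769 × 42.26 × 0.9526 × 0.9949 = 241.6 m

D ≈ 242 m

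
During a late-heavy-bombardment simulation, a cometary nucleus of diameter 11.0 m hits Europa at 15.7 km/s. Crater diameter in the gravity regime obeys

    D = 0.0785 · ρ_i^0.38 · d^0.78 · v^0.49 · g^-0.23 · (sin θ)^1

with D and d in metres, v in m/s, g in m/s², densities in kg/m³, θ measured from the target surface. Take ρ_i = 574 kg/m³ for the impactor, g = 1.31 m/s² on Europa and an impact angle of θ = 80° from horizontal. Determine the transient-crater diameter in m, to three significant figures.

In SI units: v = 15700 m/s.
ρ_i^0.38 = 574^0.38 = 11.18
d^0.78 = 11^0.78 = 6.491
v^0.49 = 15700^0.49 = 113.8
g^-0.23 = 1.31^-0.23 = 0.9398
(sin 80°)^1 = 0.9848^1 = 0.9848
D = 0.0785 × 11.18 × 6.491 × 113.8 × 0.9398 × 0.9848 = 600.0 m

D ≈ 600 m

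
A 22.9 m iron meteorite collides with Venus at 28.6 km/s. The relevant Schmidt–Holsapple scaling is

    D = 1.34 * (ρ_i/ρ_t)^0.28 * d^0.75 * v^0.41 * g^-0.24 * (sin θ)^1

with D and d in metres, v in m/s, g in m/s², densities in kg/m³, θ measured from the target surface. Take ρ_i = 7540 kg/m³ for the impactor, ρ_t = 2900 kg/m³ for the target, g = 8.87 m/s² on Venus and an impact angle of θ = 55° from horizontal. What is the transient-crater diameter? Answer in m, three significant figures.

In SI units: v = 28600 m/s.
(ρ_i/ρ_t)^0.28 = (7540/2900)^0.28 = 1.307
d^0.75 = 22.9^0.75 = 10.47
v^0.41 = 28600^0.41 = 67.16
g^-0.24 = 8.87^-0.24 = 0.5922
(sin 55°)^1 = 0.8192^1 = 0.8192
D = 1.34 × 1.307 × 10.47 × 67.16 × 0.5922 × 0.8192 = 597.4 m

D ≈ 597 m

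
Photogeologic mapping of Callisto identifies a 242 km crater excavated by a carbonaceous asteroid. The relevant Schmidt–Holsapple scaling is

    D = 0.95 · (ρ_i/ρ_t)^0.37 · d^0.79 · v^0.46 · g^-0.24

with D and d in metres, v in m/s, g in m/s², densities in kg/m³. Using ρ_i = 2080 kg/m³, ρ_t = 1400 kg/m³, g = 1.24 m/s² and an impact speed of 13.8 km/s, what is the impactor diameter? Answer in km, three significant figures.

Rearranging for d: d = [D / (0.95 · (2080/1400)^0.37 · 13800^0.46 · 1.24^-0.24)]^(1/0.79).
D = 242000 m.
(2080/1400)^0.37 = 1.158
13800^0.46 = 80.23
1.24^-0.24 = 0.9497
Denominator = 0.95 × 1.158 × 80.23 × 0.9497 = 83.82
D / 83.82 = 242000 / 83.82 = 2887
d = 2887^(1/0.79) = 2887^1.2658 = 24001 m

d ≈ 24.0 km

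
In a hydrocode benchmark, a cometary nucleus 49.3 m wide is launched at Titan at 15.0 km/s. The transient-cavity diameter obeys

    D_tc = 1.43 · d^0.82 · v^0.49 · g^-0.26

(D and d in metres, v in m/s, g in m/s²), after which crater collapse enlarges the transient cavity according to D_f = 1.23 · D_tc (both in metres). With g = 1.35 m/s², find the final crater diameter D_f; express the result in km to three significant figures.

v = 15000 m/s.
d^0.82 = 49.3^0.82 = 24.44
v^0.49 = 15000^0.49 = 111.2
g^-0.26 = 1.35^-0.26 = 0.9249
D_tc = 1.43 × 24.44 × 111.2 × 0.9249 = 3594 m
D_f = 1.23 × 3594 = 4421 m
     = 4.421 km

D_f ≈ 4.42 km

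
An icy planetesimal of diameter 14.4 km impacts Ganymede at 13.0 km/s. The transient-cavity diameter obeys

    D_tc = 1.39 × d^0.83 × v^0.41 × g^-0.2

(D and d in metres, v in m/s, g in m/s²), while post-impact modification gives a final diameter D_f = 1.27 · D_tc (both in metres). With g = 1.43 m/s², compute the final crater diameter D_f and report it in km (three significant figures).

D_f ≈ 226 km

In SI: d = 14400 m, v = 13000 m/s.
d^0.83 = 14400^0.83 = 2828
v^0.41 = 13000^0.41 = 48.61
g^-0.2 = 1.43^-0.2 = 0.9310
D_tc = 1.39 × 2828 × 48.61 × 0.9310 = 1.779 × 10^5 m
D_f = 1.27 × 1.779 × 10^5 = 2.259 × 10^5 m
     = 225.9 km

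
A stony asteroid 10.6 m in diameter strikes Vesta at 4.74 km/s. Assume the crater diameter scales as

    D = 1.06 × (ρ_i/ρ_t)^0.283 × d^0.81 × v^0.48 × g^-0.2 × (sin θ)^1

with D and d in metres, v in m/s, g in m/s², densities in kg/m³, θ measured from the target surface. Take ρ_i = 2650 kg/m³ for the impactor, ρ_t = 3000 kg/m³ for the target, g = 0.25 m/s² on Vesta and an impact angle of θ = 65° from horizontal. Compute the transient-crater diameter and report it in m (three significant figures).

D ≈ 482 m

In SI units: v = 4740 m/s.
(ρ_i/ρ_t)^0.283 = (2650/3000)^0.283 = 0.9655
d^0.81 = 10.6^0.81 = 6.769
v^0.48 = 4740^0.48 = 58.13
g^-0.2 = 0.25^-0.2 = 1.320
(sin 65°)^1 = 0.9063^1 = 0.9063
D = 1.06 × 0.9655 × 6.769 × 58.13 × 1.320 × 0.9063 = 481.8 m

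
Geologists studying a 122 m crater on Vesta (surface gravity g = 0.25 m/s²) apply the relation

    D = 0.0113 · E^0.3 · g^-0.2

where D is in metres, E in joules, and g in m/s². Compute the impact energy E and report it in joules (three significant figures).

Rearranging: E = [D / (0.0113 · g^-0.2)]^(1/0.3).
g^-0.2 = 0.25^-0.2 = 1.320
D / (0.0113 × 1.320) = 122 / (0.01492) = 8.177 × 10^3
E = (8.177 × 10^3)^3.3333 = 1.101 × 10^13 J

E ≈ 1.10 × 10^13 J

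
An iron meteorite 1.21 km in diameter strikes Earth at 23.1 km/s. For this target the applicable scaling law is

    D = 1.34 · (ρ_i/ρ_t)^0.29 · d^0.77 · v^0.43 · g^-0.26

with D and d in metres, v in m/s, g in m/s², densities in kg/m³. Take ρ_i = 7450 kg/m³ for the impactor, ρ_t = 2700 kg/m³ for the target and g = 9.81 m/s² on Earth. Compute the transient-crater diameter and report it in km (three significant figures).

D ≈ 17.7 km

In SI units: d = 1210 m, v = 23100 m/s.
(ρ_i/ρ_t)^0.29 = (7450/2700)^0.29 = 1.342
d^0.77 = 1210^0.77 = 236.5
v^0.43 = 23100^0.43 = 75.22
g^-0.26 = 9.81^-0.26 = 0.5523
D = 1.34 × 1.342 × 236.5 × 75.22 × 0.5523 = 17668 m
   = 17.67 km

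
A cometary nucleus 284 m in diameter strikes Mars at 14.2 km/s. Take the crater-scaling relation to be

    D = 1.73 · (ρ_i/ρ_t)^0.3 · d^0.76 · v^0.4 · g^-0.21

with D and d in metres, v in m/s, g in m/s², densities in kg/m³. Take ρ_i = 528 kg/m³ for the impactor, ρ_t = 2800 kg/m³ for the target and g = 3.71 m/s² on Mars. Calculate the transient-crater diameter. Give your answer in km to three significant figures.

D ≈ 2.67 km

In SI units: v = 14200 m/s.
(ρ_i/ρ_t)^0.3 = (528/2800)^0.3 = 0.6062
d^0.76 = 284^0.76 = 73.20
v^0.4 = 14200^0.4 = 45.81
g^-0.21 = 3.71^-0.21 = 0.7593
D = 1.73 × 0.6062 × 73.20 × 45.81 × 0.7593 = 2670 m
   = 2.670 km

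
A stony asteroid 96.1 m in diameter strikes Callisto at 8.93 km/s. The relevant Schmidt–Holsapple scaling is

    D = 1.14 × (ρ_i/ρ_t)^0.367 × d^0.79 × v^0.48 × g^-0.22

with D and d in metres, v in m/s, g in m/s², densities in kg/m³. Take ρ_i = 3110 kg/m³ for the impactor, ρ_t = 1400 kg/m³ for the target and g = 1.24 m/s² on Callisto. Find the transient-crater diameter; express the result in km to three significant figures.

D ≈ 4.23 km

In SI units: v = 8930 m/s.
(ρ_i/ρ_t)^0.367 = (3110/1400)^0.367 = 1.340
d^0.79 = 96.1^0.79 = 36.84
v^0.48 = 8930^0.48 = 78.78
g^-0.22 = 1.24^-0.22 = 0.9538
D = 1.14 × 1.340 × 36.84 × 78.78 × 0.9538 = 4229 m
   = 4.229 km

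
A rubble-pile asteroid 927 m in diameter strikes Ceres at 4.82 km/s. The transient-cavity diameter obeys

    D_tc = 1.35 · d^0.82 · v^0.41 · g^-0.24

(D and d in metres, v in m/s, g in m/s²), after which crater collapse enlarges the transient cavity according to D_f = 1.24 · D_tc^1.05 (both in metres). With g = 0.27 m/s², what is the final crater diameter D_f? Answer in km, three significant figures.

v = 4820 m/s.
d^0.82 = 927^0.82 = 271.0
v^0.41 = 4820^0.41 = 32.36
g^-0.24 = 0.27^-0.24 = 1.369
D_tc = 1.35 × 271.0 × 32.36 × 1.369 = 16210 m
D_f = 1.24 × (16210)^1.05 = 32636 m
     = 32.64 km

D_f ≈ 32.6 km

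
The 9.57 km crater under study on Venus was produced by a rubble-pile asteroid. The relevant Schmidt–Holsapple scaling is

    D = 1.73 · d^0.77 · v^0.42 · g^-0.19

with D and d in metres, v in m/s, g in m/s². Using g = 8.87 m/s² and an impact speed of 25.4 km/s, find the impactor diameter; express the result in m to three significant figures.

d ≈ 492 m

Rearranging for d: d = [D / (1.73 · 25400^0.42 · 8.87^-0.19)]^(1/0.77).
D = 9570 m.
25400^0.42 = 70.80
8.87^-0.19 = 0.6605
Denominator = 1.73 × 70.80 × 0.6605 = 80.90
D / 80.90 = 9570 / 80.90 = 118.3
d = 118.3^(1/0.77) = 118.3^1.2987 = 492.2 m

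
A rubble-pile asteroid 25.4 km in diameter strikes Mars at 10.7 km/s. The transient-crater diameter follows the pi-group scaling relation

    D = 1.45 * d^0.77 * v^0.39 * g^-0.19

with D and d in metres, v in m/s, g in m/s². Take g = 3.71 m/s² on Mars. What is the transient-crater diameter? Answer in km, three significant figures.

D ≈ 104 km

In SI units: d = 25400 m, v = 10700 m/s.
d^0.77 = 25400^0.77 = 2464
v^0.39 = 10700^0.39 = 37.28
g^-0.19 = 3.71^-0.19 = 0.7795
D = 1.45 × 2464 × 37.28 × 0.7795 = 1.038 × 10^5 m
   = 103.8 km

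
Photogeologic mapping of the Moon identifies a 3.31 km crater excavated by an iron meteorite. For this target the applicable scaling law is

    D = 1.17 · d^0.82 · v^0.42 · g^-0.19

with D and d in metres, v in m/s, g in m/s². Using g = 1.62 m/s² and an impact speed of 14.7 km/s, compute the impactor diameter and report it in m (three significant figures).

d ≈ 133 m

Rearranging for d: d = [D / (1.17 · 14700^0.42 · 1.62^-0.19)]^(1/0.82).
D = 3310 m.
14700^0.42 = 56.27
1.62^-0.19 = 0.9124
Denominator = 1.17 × 56.27 × 0.9124 = 60.07
D / 60.07 = 3310 / 60.07 = 55.10
d = 55.10^(1/0.82) = 55.10^1.2195 = 132.8 m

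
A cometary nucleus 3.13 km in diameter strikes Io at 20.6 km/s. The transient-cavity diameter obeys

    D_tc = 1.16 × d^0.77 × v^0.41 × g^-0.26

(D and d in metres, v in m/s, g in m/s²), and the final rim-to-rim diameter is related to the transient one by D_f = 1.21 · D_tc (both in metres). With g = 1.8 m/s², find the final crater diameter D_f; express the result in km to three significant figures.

In SI: d = 3130 m, v = 20600 m/s.
d^0.77 = 3130^0.77 = 491.6
v^0.41 = 20600^0.41 = 58.71
g^-0.26 = 1.8^-0.26 = 0.8583
D_tc = 1.16 × 491.6 × 58.71 × 0.8583 = 28740 m
D_f = 1.21 × 28740 = 34775 m
     = 34.78 km

D_f ≈ 34.8 km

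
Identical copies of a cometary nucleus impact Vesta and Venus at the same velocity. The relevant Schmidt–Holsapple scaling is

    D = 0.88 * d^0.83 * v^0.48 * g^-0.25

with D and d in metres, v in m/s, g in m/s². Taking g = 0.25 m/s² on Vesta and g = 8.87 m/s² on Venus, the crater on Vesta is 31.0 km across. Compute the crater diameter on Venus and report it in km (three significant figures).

All impactor-dependent factors cancel in the ratio, leaving D_Venus/D_Vesta = (g_Venus/g_Vesta)^-0.25.
(8.87/0.25)^-0.25 = 35.48^-0.25 = 0.4097
D_Venus = 0.4097 × 31.0 km = 12.7 km

D ≈ 12.7 km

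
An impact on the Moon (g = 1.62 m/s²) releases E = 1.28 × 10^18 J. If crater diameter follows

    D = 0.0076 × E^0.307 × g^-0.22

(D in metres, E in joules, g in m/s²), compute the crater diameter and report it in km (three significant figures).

E^0.307 = (1.28 × 10^18)^0.307 = 3.622 × 10^5
g^-0.22 = 1.62^-0.22 = 0.8993
D = 0.0076 × 3.622 × 10^5 × 0.8993 = 2476 m
   = 2.476 km

D ≈ 2.48 km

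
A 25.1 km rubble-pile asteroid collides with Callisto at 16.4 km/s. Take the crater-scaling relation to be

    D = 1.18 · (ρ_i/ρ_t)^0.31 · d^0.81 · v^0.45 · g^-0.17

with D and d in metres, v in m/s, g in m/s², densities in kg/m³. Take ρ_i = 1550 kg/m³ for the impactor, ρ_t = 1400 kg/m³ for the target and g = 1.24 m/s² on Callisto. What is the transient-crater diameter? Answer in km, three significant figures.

In SI units: d = 25100 m, v = 16400 m/s.
(ρ_i/ρ_t)^0.31 = (1550/1400)^0.31 = 1.032
d^0.81 = 25100^0.81 = 3662
v^0.45 = 16400^0.45 = 78.83
g^-0.17 = 1.24^-0.17 = 0.9641
D = 1.18 × 1.032 × 3662 × 78.83 × 0.9641 = 3.389 × 10^5 m
   = 338.9 km

D ≈ 339 km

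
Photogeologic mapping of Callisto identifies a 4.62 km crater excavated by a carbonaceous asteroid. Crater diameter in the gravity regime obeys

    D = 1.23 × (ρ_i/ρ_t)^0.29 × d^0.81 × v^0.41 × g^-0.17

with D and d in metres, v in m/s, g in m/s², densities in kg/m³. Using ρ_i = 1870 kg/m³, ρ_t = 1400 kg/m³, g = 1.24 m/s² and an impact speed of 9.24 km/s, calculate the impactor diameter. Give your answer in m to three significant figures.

Rearranging for d: d = [D / (1.23 · (1870/1400)^0.29 · 9240^0.41 · 1.24^-0.17)]^(1/0.81).
D = 4620 m.
(1870/1400)^0.29 = 1.088
9240^0.41 = 42.26
1.24^-0.17 = 0.9641
Denominator = 1.23 × 1.088 × 42.26 × 0.9641 = 54.52
D / 54.52 = 4620 / 54.52 = 84.74
d = 84.74^(1/0.81) = 84.74^1.2346 = 240.1 m

d ≈ 240 m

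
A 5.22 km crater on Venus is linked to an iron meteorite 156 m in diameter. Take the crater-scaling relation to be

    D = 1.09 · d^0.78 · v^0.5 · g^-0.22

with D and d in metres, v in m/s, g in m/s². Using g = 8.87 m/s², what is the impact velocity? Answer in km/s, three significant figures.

v ≈ 22.7 km/s

Rearranging for v: v = [D / (1.09 · 156^0.78 · 8.87^-0.22)]^(1/0.5).
D = 5220 m.
156^0.78 = 51.36
8.87^-0.22 = 0.6187
Denominator = 1.09 × 51.36 × 0.6187 = 34.64
D / 34.64 = 5220 / 34.64 = 150.7
v = 150.7^(1/0.5) = 150.7^2 = 22710 m/s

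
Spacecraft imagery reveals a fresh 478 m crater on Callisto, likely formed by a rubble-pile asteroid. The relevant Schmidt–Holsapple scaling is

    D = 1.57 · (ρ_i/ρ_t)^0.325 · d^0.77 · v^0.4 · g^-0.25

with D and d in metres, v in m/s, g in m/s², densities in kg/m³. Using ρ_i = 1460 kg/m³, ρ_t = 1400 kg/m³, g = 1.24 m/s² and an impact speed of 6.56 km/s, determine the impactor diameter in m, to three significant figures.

d ≈ 18.4 m

Rearranging for d: d = [D / (1.57 · (1460/1400)^0.325 · 6560^0.4 · 1.24^-0.25)]^(1/0.77).
(1460/1400)^0.325 = 1.014
6560^0.4 = 33.63
1.24^-0.25 = 0.9476
Denominator = 1.57 × 1.014 × 33.63 × 0.9476 = 50.73
D / 50.73 = 478 / 50.73 = 9.422
d = 9.422^(1/0.77) = 9.422^1.2987 = 18.41 m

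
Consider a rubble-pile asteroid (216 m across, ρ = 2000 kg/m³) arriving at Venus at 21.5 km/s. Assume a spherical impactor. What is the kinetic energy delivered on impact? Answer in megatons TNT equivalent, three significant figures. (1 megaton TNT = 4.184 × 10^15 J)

E ≈ 583 Mt TNT

v = 21500 m/s.
Mass m = (π/6) ρ d³ = (π/6) × 2000 × (216)³ = 1.055 × 10^10 kg
E = ½ m v² = 0.5 × 1.055 × 10^10 × (21500)² = 2.438 × 10^18 J
   = 2.438 × 10^18 / 4.184×10^15 = 582.7 Mt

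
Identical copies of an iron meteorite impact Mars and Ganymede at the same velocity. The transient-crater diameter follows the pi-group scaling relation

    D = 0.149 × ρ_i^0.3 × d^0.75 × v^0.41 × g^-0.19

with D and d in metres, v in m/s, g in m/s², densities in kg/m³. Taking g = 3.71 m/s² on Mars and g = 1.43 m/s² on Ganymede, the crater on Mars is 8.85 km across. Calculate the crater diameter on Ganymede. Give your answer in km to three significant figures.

All impactor-dependent factors cancel in the ratio, leaving D_Ganymede/D_Mars = (g_Ganymede/g_Mars)^-0.19.
(1.43/3.71)^-0.19 = 0.3854^-0.19 = 1.199
D_Ganymede = 1.199 × 8.85 km = 10.6 km

D ≈ 10.6 km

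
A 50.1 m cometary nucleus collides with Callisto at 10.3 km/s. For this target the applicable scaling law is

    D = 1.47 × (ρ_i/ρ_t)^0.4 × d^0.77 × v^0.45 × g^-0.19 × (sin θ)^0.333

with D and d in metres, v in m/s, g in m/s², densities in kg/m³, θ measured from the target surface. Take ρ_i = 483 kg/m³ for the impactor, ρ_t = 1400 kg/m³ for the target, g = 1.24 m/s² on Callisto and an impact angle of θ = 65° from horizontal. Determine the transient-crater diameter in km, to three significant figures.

In SI units: v = 10300 m/s.
(ρ_i/ρ_t)^0.4 = (483/1400)^0.4 = 0.6533
d^0.77 = 50.1^0.77 = 20.36
v^0.45 = 10300^0.45 = 63.94
g^-0.19 = 1.24^-0.19 = 0.9600
(sin 65°)^0.333 = 0.9063^0.333 = 0.9678
D = 1.47 × 0.6533 × 20.36 × 63.94 × 0.9600 × 0.9678 = 1162 m
   = 1.162 km

D ≈ 1.16 km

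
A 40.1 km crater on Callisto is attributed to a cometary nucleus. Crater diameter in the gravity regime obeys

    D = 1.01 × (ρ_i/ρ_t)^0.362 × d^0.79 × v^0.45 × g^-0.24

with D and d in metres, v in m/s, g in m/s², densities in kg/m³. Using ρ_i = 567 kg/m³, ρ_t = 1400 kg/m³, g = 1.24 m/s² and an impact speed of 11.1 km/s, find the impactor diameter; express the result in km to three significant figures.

d ≈ 5.31 km

Rearranging for d: d = [D / (1.01 · (567/1400)^0.362 · 11100^0.45 · 1.24^-0.24)]^(1/0.79).
D = 40100 m.
(567/1400)^0.362 = 0.7209
11100^0.45 = 66.13
1.24^-0.24 = 0.9497
Denominator = 1.01 × 0.7209 × 66.13 × 0.9497 = 45.73
D / 45.73 = 40100 / 45.73 = 876.9
d = 876.9^(1/0.79) = 876.9^1.2658 = 5311 m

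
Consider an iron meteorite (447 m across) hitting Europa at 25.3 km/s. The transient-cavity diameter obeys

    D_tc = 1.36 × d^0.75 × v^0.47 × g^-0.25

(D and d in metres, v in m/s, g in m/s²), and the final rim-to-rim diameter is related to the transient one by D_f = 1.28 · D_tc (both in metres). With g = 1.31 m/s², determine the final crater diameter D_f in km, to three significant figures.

D_f ≈ 18.6 km

v = 25300 m/s.
d^0.75 = 447^0.75 = 97.21
v^0.47 = 25300^0.47 = 117.3
g^-0.25 = 1.31^-0.25 = 0.9347
D_tc = 1.36 × 97.21 × 117.3 × 0.9347 = 14500 m
D_f = 1.28 × 14500 = 18560 m
     = 18.56 km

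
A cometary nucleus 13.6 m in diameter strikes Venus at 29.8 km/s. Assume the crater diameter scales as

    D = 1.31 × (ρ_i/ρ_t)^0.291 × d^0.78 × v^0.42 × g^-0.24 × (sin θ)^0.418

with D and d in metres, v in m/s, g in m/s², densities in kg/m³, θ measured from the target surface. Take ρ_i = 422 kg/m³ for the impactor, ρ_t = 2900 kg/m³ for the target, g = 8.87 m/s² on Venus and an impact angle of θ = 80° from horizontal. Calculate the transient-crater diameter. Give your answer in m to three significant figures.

D ≈ 255 m

In SI units: v = 29800 m/s.
(ρ_i/ρ_t)^0.291 = (422/2900)^0.291 = 0.5707
d^0.78 = 13.6^0.78 = 7.659
v^0.42 = 29800^0.42 = 75.71
g^-0.24 = 8.87^-0.24 = 0.5922
(sin 80°)^0.418 = 0.9848^0.418 = 0.9936
D = 1.31 × 0.5707 × 7.659 × 75.71 × 0.5922 × 0.9936 = 255.1 m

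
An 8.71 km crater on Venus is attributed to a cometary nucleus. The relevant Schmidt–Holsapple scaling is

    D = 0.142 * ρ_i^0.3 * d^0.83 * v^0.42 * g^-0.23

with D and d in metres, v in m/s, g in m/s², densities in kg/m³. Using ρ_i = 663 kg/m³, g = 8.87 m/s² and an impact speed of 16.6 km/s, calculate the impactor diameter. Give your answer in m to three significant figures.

d ≈ 751 m

Rearranging for d: d = [D / (0.142 · 663^0.3 · 16600^0.42 · 8.87^-0.23)]^(1/0.83).
D = 8710 m.
663^0.3 = 7.022
16600^0.42 = 59.22
8.87^-0.23 = 0.6053
Denominator = 0.142 × 7.022 × 59.22 × 0.6053 = 35.74
D / 35.74 = 8710 / 35.74 = 243.7
d = 243.7^(1/0.83) = 243.7^1.2048 = 751.1 m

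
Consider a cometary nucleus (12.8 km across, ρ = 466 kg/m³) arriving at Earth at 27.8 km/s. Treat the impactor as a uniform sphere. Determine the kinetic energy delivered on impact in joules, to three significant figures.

d = 12800 m; v = 27800 m/s.
Mass m = (π/6) ρ d³ = (π/6) × 466 × (12800)³ = 5.117 × 10^14 kg
E = ½ m v² = 0.5 × 5.117 × 10^14 × (27800)² = 1.977 × 10^23 J

E ≈ 1.98 × 10^23 J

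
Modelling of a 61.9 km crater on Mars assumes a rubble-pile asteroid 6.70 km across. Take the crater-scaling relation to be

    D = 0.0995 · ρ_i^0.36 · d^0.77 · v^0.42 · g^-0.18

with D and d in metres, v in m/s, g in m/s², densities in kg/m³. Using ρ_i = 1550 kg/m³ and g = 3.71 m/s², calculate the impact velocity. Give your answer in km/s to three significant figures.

v ≈ 19.5 km/s

Rearranging for v: v = [D / (0.0995 · 1550^0.36 · 6700^0.77 · 3.71^-0.18)]^(1/0.42).
D = 61900 m.
1550^0.36 = 14.08
6700^0.77 = 883.2
3.71^-0.18 = 0.7898
Denominator = 0.0995 × 14.08 × 883.2 × 0.7898 = 977.2
D / 977.2 = 61900 / 977.2 = 63.34
v = 63.34^(1/0.42) = 63.34^2.381 = 19489 m/s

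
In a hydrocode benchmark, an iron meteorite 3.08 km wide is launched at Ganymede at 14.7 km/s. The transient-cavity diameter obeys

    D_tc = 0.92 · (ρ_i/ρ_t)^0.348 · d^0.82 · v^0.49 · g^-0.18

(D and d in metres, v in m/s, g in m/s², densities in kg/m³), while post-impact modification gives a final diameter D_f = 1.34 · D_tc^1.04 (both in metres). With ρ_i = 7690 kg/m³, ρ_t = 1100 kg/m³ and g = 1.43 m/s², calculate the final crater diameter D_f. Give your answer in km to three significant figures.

In SI: d = 3080 m, v = 14700 m/s.
(ρ_i/ρ_t)^0.348 = (7690/1100)^0.348 = 1.967
d^0.82 = 3080^0.82 = 725.5
v^0.49 = 14700^0.49 = 110.2
g^-0.18 = 1.43^-0.18 = 0.9376
D_tc = 0.92 × 1.967 × 725.5 × 110.2 × 0.9376 = 1.357 × 10^5 m
D_f = 1.34 × (1.357 × 10^5)^1.04 = 2.917 × 10^5 m
     = 291.7 km

D_f ≈ 292 km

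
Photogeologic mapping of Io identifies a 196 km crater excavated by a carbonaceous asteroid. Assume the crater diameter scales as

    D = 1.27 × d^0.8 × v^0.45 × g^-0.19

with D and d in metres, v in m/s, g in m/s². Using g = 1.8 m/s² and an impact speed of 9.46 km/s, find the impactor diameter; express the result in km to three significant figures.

Rearranging for d: d = [D / (1.27 · 9460^0.45 · 1.8^-0.19)]^(1/0.8).
D = 196000 m.
9460^0.45 = 61.54
1.8^-0.19 = 0.8943
Denominator = 1.27 × 61.54 × 0.8943 = 69.89
D / 69.89 = 196000 / 69.89 = 2804
d = 2804^(1/0.8) = 2804^1.25 = 20404 m

d ≈ 20.4 km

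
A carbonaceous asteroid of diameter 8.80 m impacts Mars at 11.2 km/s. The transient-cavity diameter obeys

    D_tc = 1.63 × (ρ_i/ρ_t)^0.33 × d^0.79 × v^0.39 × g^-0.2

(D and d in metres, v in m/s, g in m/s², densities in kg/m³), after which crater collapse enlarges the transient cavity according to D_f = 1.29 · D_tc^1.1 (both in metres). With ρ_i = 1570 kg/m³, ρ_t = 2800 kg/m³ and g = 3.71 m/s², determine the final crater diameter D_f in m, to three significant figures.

D_f ≈ 485 m

v = 11200 m/s.
(ρ_i/ρ_t)^0.33 = (1570/2800)^0.33 = 0.8262
d^0.79 = 8.8^0.79 = 5.574
v^0.39 = 11200^0.39 = 37.95
g^-0.2 = 3.71^-0.2 = 0.7694
D_tc = 1.63 × 0.8262 × 5.574 × 37.95 × 0.7694 = 219.2 m
D_f = 1.29 × (219.2)^1.1 = 484.7 m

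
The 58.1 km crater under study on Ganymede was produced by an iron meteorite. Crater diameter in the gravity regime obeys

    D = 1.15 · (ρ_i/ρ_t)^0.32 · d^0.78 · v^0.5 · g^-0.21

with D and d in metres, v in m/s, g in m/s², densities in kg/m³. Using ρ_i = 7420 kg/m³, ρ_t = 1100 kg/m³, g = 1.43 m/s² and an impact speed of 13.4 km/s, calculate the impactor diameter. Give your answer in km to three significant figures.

d ≈ 1.22 km

Rearranging for d: d = [D / (1.15 · (7420/1100)^0.32 · 13400^0.5 · 1.43^-0.21)]^(1/0.78).
D = 58100 m.
(7420/1100)^0.32 = 1.842
13400^0.5 = 115.8
1.43^-0.21 = 0.9276
Denominator = 1.15 × 1.842 × 115.8 × 0.9276 = 227.5
D / 227.5 = 58100 / 227.5 = 255.4
d = 255.4^(1/0.78) = 255.4^1.2821 = 1220 m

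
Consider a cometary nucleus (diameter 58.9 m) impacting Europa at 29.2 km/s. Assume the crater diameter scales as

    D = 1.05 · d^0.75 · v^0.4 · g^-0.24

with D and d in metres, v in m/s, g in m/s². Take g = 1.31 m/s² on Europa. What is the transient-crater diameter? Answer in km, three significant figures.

D ≈ 1.28 km

In SI units: v = 29200 m/s.
d^0.75 = 58.9^0.75 = 21.26
v^0.4 = 29200^0.4 = 61.12
g^-0.24 = 1.31^-0.24 = 0.9372
D = 1.05 × 21.26 × 61.12 × 0.9372 = 1279 m
   = 1.279 km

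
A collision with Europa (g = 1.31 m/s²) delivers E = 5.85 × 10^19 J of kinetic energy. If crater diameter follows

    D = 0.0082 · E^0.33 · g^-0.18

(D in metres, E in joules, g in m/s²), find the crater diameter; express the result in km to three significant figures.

E^0.33 = (5.85 × 10^19)^0.33 = 3.336 × 10^6
g^-0.18 = 1.31^-0.18 = 0.9526
D = 0.0082 × 3.336 × 10^6 × 0.9526 = 26059 m
   = 26.06 km

D ≈ 26.1 km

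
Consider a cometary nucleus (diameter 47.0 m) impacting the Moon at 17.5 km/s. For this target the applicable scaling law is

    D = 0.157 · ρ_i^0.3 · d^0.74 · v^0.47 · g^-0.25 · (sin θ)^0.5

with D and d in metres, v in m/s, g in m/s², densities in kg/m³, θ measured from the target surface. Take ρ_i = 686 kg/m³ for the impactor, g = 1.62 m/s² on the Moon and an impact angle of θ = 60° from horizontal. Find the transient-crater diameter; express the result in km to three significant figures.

D ≈ 1.57 km

In SI units: v = 17500 m/s.
ρ_i^0.3 = 686^0.3 = 7.094
d^0.74 = 47^0.74 = 17.27
v^0.47 = 17500^0.47 = 98.68
g^-0.25 = 1.62^-0.25 = 0.8864
(sin 60°)^0.5 = 0.8660^0.5 = 0.9306
D = 0.157 × 7.094 × 17.27 × 98.68 × 0.8864 × 0.9306 = 1566 m
   = 1.566 km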